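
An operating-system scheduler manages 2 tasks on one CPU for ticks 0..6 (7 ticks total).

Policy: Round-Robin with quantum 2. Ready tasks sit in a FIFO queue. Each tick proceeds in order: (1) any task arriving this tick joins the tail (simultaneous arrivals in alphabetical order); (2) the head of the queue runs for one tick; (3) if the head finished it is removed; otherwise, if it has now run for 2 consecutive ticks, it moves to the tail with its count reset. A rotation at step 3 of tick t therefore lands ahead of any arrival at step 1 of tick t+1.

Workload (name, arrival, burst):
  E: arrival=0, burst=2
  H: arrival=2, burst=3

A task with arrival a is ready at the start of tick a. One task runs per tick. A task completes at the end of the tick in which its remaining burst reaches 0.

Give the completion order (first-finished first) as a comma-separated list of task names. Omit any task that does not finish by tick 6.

t=0: queue=[E] q_used=0 → run E
t=1: queue=[E] q_used=1 → run E
t=2: queue=[H] q_used=0 → run H
t=3: queue=[H] q_used=1 → run H
t=4: queue=[H] q_used=0 → run H
t=5: (idle)
t=6: (idle)

completion order = E, H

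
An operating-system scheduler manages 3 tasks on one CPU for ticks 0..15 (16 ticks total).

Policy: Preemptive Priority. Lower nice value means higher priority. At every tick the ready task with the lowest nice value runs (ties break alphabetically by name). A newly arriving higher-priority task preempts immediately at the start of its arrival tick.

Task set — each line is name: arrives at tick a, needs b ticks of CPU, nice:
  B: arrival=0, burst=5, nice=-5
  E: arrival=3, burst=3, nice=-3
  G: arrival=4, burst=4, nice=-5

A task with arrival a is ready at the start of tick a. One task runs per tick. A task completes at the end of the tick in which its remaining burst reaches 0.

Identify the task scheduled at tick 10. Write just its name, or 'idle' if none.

t=0: ready={B} → run B
t=1: ready={B} → run B
t=2: ready={B} → run B
t=3: ready={B,E} → run B
t=4: ready={B,E,G} → run B
t=5: ready={E,G} → run G
t=6: ready={E,G} → run G
t=7: ready={E,G} → run G
t=8: ready={E,G} → run G
t=9: ready={E} → run E
t=10: ready={E} → run E
t=11: ready={E} → run E
t=12: (idle)
t=13: (idle)
t=14: (idle)
t=15: (idle)

running at tick 10 = E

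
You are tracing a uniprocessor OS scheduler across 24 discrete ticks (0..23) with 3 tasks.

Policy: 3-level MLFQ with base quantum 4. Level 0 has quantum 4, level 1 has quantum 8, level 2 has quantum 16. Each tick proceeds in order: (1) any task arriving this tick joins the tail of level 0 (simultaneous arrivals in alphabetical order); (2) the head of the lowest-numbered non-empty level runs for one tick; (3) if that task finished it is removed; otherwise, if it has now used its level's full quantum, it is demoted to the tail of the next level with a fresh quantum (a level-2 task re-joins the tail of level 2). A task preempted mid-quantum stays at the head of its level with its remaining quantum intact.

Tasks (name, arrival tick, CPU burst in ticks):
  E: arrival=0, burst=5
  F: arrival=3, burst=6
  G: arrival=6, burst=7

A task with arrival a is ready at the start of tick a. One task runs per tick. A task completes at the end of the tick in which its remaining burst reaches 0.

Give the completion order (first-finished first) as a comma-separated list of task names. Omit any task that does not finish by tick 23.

completion order = E, F, G

t=0: L0/L1/L2 = E/-/- → run E
t=1: L0/L1/L2 = E/-/- → run E
t=2: L0/L1/L2 = E/-/- → run E
t=3: L0/L1/L2 = EF/-/- → run E
t=4: L0/L1/L2 = F/E/- → run F
t=5: L0/L1/L2 = F/E/- → run F
t=6: L0/L1/L2 = FG/E/- → run F
t=7: L0/L1/L2 = FG/E/- → run F
t=8: L0/L1/L2 = G/EF/- → run G
t=9: L0/L1/L2 = G/EF/- → run G
t=10: L0/L1/L2 = G/EF/- → run G
t=11: L0/L1/L2 = G/EF/- → run G
t=12: L0/L1/L2 = -/EFG/- → run E
t=13: L0/L1/L2 = -/FG/- → run F
t=14: L0/L1/L2 = -/FG/- → run F
t=15: L0/L1/L2 = -/G/- → run G
t=16: L0/L1/L2 = -/G/- → run G
t=17: L0/L1/L2 = -/G/- → run G
t=18: (idle)
t=19: (idle)
t=20: (idle)
t=21: (idle)
t=22: (idle)
t=23: (idle)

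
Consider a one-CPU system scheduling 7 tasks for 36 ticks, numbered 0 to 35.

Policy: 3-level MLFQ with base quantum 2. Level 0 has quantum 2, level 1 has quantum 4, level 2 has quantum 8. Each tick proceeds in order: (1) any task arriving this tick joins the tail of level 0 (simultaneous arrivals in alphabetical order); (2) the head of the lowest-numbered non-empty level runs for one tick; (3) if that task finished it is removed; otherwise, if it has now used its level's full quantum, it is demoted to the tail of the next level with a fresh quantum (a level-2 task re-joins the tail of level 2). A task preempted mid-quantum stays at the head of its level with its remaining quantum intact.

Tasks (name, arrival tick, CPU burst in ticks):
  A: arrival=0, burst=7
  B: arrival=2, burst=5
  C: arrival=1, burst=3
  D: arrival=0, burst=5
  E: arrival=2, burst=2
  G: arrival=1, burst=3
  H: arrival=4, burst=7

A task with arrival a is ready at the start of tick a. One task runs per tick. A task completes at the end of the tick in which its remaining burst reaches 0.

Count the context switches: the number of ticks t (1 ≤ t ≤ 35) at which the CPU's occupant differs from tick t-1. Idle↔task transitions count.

t=0: L0/L1/L2 = AD/-/- → run A
t=1: L0/L1/L2 = ADCG/-/- → run A
t=2: L0/L1/L2 = DCGBE/A/- → run D
t=3: L0/L1/L2 = DCGBE/A/- → run D
t=4: L0/L1/L2 = CGBEH/AD/- → run C
t=5: L0/L1/L2 = CGBEH/AD/- → run C
t=6: L0/L1/L2 = GBEH/ADC/- → run G
t=7: L0/L1/L2 = GBEH/ADC/- → run G
t=8: L0/L1/L2 = BEH/ADCG/- → run B
t=9: L0/L1/L2 = BEH/ADCG/- → run B
t=10: L0/L1/L2 = EH/ADCGB/- → run E
t=11: L0/L1/L2 = EH/ADCGB/- → run E
t=12: L0/L1/L2 = H/ADCGB/- → run H
t=13: L0/L1/L2 = H/ADCGB/- → run H
t=14: L0/L1/L2 = -/ADCGBH/- → run A
t=15: L0/L1/L2 = -/ADCGBH/- → run A
t=16: L0/L1/L2 = -/ADCGBH/- → run A
t=17: L0/L1/L2 = -/ADCGBH/- → run A
t=18: L0/L1/L2 = -/DCGBH/A → run D
t=19: L0/L1/L2 = -/DCGBH/A → run D
t=20: L0/L1/L2 = -/DCGBH/A → run D
t=21: L0/L1/L2 = -/CGBH/A → run C
t=22: L0/L1/L2 = -/GBH/A → run G
t=23: L0/L1/L2 = -/BH/A → run B
t=24: L0/L1/L2 = -/BH/A → run B
t=25: L0/L1/L2 = -/BH/A → run B
t=26: L0/L1/L2 = -/H/A → run H
t=27: L0/L1/L2 = -/H/A → run H
t=28: L0/L1/L2 = -/H/A → run H
t=29: L0/L1/L2 = -/H/A → run H
t=30: L0/L1/L2 = -/-/AH → run A
t=31: L0/L1/L2 = -/-/H → run H
t=32: (idle)
t=33: (idle)
t=34: (idle)
t=35: (idle)

context switches = 15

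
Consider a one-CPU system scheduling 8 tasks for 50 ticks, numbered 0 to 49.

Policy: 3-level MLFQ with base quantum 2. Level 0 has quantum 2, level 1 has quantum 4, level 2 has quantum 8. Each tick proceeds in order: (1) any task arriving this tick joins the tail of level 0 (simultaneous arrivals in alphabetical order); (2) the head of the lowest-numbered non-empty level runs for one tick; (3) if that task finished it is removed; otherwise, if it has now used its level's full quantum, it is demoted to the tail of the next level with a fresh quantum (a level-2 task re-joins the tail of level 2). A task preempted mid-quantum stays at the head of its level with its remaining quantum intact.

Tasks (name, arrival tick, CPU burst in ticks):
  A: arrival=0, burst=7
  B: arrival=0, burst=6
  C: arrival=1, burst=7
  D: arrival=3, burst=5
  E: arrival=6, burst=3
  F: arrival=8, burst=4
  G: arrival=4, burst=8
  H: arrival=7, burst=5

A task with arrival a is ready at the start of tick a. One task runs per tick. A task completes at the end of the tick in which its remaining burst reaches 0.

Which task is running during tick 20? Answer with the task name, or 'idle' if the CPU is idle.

t=0: L0/L1/L2 = AB/-/- → run A
t=1: L0/L1/L2 = ABC/-/- → run A
t=2: L0/L1/L2 = BC/A/- → run B
t=3: L0/L1/L2 = BCD/A/- → run B
t=4: L0/L1/L2 = CDG/AB/- → run C
t=5: L0/L1/L2 = CDG/AB/- → run C
t=6: L0/L1/L2 = DGE/ABC/- → run D
t=7: L0/L1/L2 = DGEH/ABC/- → run D
t=8: L0/L1/L2 = GEHF/ABCD/- → run G
t=9: L0/L1/L2 = GEHF/ABCD/- → run G
t=10: L0/L1/L2 = EHF/ABCDG/- → run E
t=11: L0/L1/L2 = EHF/ABCDG/- → run E
t=12: L0/L1/L2 = HF/ABCDGE/- → run H
t=13: L0/L1/L2 = HF/ABCDGE/- → run H
t=14: L0/L1/L2 = F/ABCDGEH/- → run F
t=15: L0/L1/L2 = F/ABCDGEH/- → run F
t=16: L0/L1/L2 = -/ABCDGEHF/- → run A
t=17: L0/L1/L2 = -/ABCDGEHF/- → run A
t=18: L0/L1/L2 = -/ABCDGEHF/- → run A
t=19: L0/L1/L2 = -/ABCDGEHF/- → run A
t=20: L0/L1/L2 = -/BCDGEHF/A → run B
t=21: L0/L1/L2 = -/BCDGEHF/A → run B
t=22: L0/L1/L2 = -/BCDGEHF/A → run B
t=23: L0/L1/L2 = -/BCDGEHF/A → run B
t=24: L0/L1/L2 = -/CDGEHF/A → run C
t=25: L0/L1/L2 = -/CDGEHF/A → run C
t=26: L0/L1/L2 = -/CDGEHF/A → run C
t=27: L0/L1/L2 = -/CDGEHF/A → run C
t=28: L0/L1/L2 = -/DGEHF/AC → run D
t=29: L0/L1/L2 = -/DGEHF/AC → run D
t=30: L0/L1/L2 = -/DGEHF/AC → run D
t=31: L0/L1/L2 = -/GEHF/AC → run G
t=32: L0/L1/L2 = -/GEHF/AC → run G
t=33: L0/L1/L2 = -/GEHF/AC → run G
t=34: L0/L1/L2 = -/GEHF/AC → run G
t=35: L0/L1/L2 = -/EHF/ACG → run E
t=36: L0/L1/L2 = -/HF/ACG → run H
t=37: L0/L1/L2 = -/HF/ACG → run H
t=38: L0/L1/L2 = -/HF/ACG → run H
t=39: L0/L1/L2 = -/F/ACG → run F
t=40: L0/L1/L2 = -/F/ACG → run F
t=41: L0/L1/L2 = -/-/ACG → run A
t=42: L0/L1/L2 = -/-/CG → run C
t=43: L0/L1/L2 = -/-/G → run G
t=44: L0/L1/L2 = -/-/G → run G
t=45: (idle)
t=46: (idle)
t=47: (idle)
t=48: (idle)
t=49: (idle)

running at tick 20 = B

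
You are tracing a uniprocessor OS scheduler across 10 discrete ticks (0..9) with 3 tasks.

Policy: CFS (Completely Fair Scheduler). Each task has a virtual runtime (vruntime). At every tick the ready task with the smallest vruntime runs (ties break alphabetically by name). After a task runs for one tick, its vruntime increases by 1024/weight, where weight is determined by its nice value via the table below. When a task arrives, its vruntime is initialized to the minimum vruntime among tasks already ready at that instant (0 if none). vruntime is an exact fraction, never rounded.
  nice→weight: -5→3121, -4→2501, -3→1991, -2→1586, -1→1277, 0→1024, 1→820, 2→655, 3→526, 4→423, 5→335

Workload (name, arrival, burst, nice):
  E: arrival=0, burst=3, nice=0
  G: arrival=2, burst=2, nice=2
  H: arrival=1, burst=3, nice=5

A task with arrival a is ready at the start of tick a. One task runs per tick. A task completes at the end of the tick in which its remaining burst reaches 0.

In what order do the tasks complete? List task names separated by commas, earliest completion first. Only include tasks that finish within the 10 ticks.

t=0: vr[E=0] → run E
t=1: vr[E=1 H=1] → run E
t=2: vr[E=2 G=1 H=1] → run G
t=3: vr[E=2 G=1679/655 H=1] → run H
t=4: vr[E=2 G=1679/655 H=1359/335] → run E
t=5: vr[G=1679/655 H=1359/335] → run G
t=6: vr[H=1359/335] → run H
t=7: vr[H=2383/335] → run H
t=8: (idle)
t=9: (idle)

completion order = E, G, H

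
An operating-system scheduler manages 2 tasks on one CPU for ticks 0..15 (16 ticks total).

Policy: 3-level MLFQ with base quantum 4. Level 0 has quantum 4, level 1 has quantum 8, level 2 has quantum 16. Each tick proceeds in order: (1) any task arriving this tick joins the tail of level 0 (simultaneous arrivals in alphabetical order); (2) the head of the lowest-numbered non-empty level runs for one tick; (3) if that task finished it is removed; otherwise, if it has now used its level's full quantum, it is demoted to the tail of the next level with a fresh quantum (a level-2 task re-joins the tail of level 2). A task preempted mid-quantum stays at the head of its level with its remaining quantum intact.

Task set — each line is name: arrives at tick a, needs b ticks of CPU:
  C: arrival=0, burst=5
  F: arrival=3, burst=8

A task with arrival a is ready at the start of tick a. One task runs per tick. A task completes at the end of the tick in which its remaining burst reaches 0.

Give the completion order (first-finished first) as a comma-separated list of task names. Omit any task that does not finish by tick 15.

completion order = C, F

t=0: L0/L1/L2 = C/-/- → run C
t=1: L0/L1/L2 = C/-/- → run C
t=2: L0/L1/L2 = C/-/- → run C
t=3: L0/L1/L2 = CF/-/- → run C
t=4: L0/L1/L2 = F/C/- → run F
t=5: L0/L1/L2 = F/C/- → run F
t=6: L0/L1/L2 = F/C/- → run F
t=7: L0/L1/L2 = F/C/- → run F
t=8: L0/L1/L2 = -/CF/- → run C
t=9: L0/L1/L2 = -/F/- → run F
t=10: L0/L1/L2 = -/F/- → run F
t=11: L0/L1/L2 = -/F/- → run F
t=12: L0/L1/L2 = -/F/- → run F
t=13: (idle)
t=14: (idle)
t=15: (idle)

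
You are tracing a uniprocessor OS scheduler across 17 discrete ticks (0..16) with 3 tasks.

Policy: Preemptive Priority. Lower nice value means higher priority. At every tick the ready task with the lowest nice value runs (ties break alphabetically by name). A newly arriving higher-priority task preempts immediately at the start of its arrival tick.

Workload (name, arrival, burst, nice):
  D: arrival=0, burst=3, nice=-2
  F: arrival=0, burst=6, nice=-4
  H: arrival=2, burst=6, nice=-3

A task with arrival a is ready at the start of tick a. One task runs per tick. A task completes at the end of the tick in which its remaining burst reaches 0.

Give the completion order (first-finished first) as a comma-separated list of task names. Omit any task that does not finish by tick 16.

completion order = F, H, D

t=0: ready={D,F} → run F
t=1: ready={D,F} → run F
t=2: ready={D,F,H} → run F
t=3: ready={D,F,H} → run F
t=4: ready={D,F,H} → run F
t=5: ready={D,F,H} → run F
t=6: ready={D,H} → run H
t=7: ready={D,H} → run H
t=8: ready={D,H} → run H
t=9: ready={D,H} → run H
t=10: ready={D,H} → run H
t=11: ready={D,H} → run H
t=12: ready={D} → run D
t=13: ready={D} → run D
t=14: ready={D} → run D
t=15: (idle)
t=16: (idle)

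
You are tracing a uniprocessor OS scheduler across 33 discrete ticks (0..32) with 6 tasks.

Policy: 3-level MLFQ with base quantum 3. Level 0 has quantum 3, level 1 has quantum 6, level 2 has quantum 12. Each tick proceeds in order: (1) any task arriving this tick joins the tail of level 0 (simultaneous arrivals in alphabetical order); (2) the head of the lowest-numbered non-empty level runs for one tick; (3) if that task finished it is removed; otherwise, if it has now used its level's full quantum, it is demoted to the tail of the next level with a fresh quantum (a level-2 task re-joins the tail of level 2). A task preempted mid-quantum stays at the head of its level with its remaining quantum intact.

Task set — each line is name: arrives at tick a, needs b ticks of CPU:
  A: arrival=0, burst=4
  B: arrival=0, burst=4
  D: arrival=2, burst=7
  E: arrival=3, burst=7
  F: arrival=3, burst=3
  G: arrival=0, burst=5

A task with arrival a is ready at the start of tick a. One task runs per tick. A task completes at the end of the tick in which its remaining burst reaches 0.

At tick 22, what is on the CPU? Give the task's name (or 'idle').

t=0: L0/L1/L2 = ABG/-/- → run A
t=1: L0/L1/L2 = ABG/-/- → run A
t=2: L0/L1/L2 = ABGD/-/- → run A
t=3: L0/L1/L2 = BGDEF/A/- → run B
t=4: L0/L1/L2 = BGDEF/A/- → run B
t=5: L0/L1/L2 = BGDEF/A/- → run B
t=6: L0/L1/L2 = GDEF/AB/- → run G
t=7: L0/L1/L2 = GDEF/AB/- → run G
t=8: L0/L1/L2 = GDEF/AB/- → run G
t=9: L0/L1/L2 = DEF/ABG/- → run D
t=10: L0/L1/L2 = DEF/ABG/- → run D
t=11: L0/L1/L2 = DEF/ABG/- → run D
t=12: L0/L1/L2 = EF/ABGD/- → run E
t=13: L0/L1/L2 = EF/ABGD/- → run E
t=14: L0/L1/L2 = EF/ABGD/- → run E
t=15: L0/L1/L2 = F/ABGDE/- → run F
t=16: L0/L1/L2 = F/ABGDE/- → run F
t=17: L0/L1/L2 = F/ABGDE/- → run F
t=18: L0/L1/L2 = -/ABGDE/- → run A
t=19: L0/L1/L2 = -/BGDE/- → run B
t=20: L0/L1/L2 = -/GDE/- → run G
t=21: L0/L1/L2 = -/GDE/- → run G
t=22: L0/L1/L2 = -/DE/- → run D
t=23: L0/L1/L2 = -/DE/- → run D
t=24: L0/L1/L2 = -/DE/- → run D
t=25: L0/L1/L2 = -/DE/- → run D
t=26: L0/L1/L2 = -/E/- → run E
t=27: L0/L1/L2 = -/E/- → run E
t=28: L0/L1/L2 = -/E/- → run E
t=29: L0/L1/L2 = -/E/- → run E
t=30: (idle)
t=31: (idle)
t=32: (idle)

running at tick 22 = D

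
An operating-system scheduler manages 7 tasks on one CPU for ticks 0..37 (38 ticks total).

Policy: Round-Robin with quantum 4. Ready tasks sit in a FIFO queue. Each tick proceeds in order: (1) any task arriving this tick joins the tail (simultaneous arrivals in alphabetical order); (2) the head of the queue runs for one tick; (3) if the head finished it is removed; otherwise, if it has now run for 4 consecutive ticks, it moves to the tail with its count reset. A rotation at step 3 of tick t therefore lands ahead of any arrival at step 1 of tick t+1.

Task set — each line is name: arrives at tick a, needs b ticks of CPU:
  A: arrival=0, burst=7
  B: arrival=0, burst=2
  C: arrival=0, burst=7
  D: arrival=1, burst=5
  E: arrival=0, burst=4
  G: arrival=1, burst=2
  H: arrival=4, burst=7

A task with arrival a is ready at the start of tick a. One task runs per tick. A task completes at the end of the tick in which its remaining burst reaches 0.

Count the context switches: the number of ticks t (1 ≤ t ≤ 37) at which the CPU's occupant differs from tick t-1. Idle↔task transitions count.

t=0: queue=[A,B,C,E] q_used=0 → run A
t=1: queue=[A,B,C,E,D,G] q_used=1 → run A
t=2: queue=[A,B,C,E,D,G] q_used=2 → run A
t=3: queue=[A,B,C,E,D,G] q_used=3 → run A
t=4: queue=[B,C,E,D,G,A,H] q_used=0 → run B
t=5: queue=[B,C,E,D,G,A,H] q_used=1 → run B
t=6: queue=[C,E,D,G,A,H] q_used=0 → run C
t=7: queue=[C,E,D,G,A,H] q_used=1 → run C
t=8: queue=[C,E,D,G,A,H] q_used=2 → run C
t=9: queue=[C,E,D,G,A,H] q_used=3 → run C
t=10: queue=[E,D,G,A,H,C] q_used=0 → run E
t=11: queue=[E,D,G,A,H,C] q_used=1 → run E
t=12: queue=[E,D,G,A,H,C] q_used=2 → run E
t=13: queue=[E,D,G,A,H,C] q_used=3 → run E
t=14: queue=[D,G,A,H,C] q_used=0 → run D
t=15: queue=[D,G,A,H,C] q_used=1 → run D
t=16: queue=[D,G,A,H,C] q_used=2 → run D
t=17: queue=[D,G,A,H,C] q_used=3 → run D
t=18: queue=[G,A,H,C,D] q_used=0 → run G
t=19: queue=[G,A,H,C,D] q_used=1 → run G
t=20: queue=[A,H,C,D] q_used=0 → run A
t=21: queue=[A,H,C,D] q_used=1 → run A
t=22: queue=[A,H,C,D] q_used=2 → run A
t=23: queue=[H,C,D] q_used=0 → run H
t=24: queue=[H,C,D] q_used=1 → run H
t=25: queue=[H,C,D] q_used=2 → run H
t=26: queue=[H,C,D] q_used=3 → run H
t=27: queue=[C,D,H] q_used=0 → run C
t=28: queue=[C,D,H] q_used=1 → run C
t=29: queue=[C,D,H] q_used=2 → run C
t=30: queue=[D,H] q_used=0 → run D
t=31: queue=[H] q_used=0 → run H
t=32: queue=[H] q_used=1 → run H
t=33: queue=[H] q_used=2 → run H
t=34: (idle)
t=35: (idle)
t=36: (idle)
t=37: (idle)

context switches = 11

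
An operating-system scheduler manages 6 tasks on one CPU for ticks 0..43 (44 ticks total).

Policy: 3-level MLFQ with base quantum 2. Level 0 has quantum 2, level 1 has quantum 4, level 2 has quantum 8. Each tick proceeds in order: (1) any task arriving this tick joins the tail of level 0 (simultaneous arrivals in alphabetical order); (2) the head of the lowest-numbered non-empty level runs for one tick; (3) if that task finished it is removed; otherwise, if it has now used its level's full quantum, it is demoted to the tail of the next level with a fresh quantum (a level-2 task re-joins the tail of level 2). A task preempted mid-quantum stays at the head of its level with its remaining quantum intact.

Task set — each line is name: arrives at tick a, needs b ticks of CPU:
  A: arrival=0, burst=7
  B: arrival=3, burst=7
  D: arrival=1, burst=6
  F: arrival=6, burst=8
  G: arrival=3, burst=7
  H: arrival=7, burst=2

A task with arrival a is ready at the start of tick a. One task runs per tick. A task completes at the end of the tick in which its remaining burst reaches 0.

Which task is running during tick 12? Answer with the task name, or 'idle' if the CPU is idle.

t=0: L0/L1/L2 = A/-/- → run A
t=1: L0/L1/L2 = AD/-/- → run A
t=2: L0/L1/L2 = D/A/- → run D
t=3: L0/L1/L2 = DBG/A/- → run D
t=4: L0/L1/L2 = BG/AD/- → run B
t=5: L0/L1/L2 = BG/AD/- → run B
t=6: L0/L1/L2 = GF/ADB/- → run G
t=7: L0/L1/L2 = GFH/ADB/- → run G
t=8: L0/L1/L2 = FH/ADBG/- → run F
t=9: L0/L1/L2 = FH/ADBG/- → run F
t=10: L0/L1/L2 = H/ADBGF/- → run H
t=11: L0/L1/L2 = H/ADBGF/- → run H
t=12: L0/L1/L2 = -/ADBGF/- → run A
t=13: L0/L1/L2 = -/ADBGF/- → run A
t=14: L0/L1/L2 = -/ADBGF/- → run A
t=15: L0/L1/L2 = -/ADBGF/- → run A
t=16: L0/L1/L2 = -/DBGF/A → run D
t=17: L0/L1/L2 = -/DBGF/A → run D
t=18: L0/L1/L2 = -/DBGF/A → run D
t=19: L0/L1/L2 = -/DBGF/A → run D
t=20: L0/L1/L2 = -/BGF/A → run B
t=21: L0/L1/L2 = -/BGF/A → run B
t=22: L0/L1/L2 = -/BGF/A → run B
t=23: L0/L1/L2 = -/BGF/A → run B
t=24: L0/L1/L2 = -/GF/AB → run G
t=25: L0/L1/L2 = -/GF/AB → run G
t=26: L0/L1/L2 = -/GF/AB → run G
t=27: L0/L1/L2 = -/GF/AB → run G
t=28: L0/L1/L2 = -/F/ABG → run F
t=29: L0/L1/L2 = -/F/ABG → run F
t=30: L0/L1/L2 = -/F/ABG → run F
t=31: L0/L1/L2 = -/F/ABG → run F
t=32: L0/L1/L2 = -/-/ABGF → run A
t=33: L0/L1/L2 = -/-/BGF → run B
t=34: L0/L1/L2 = -/-/GF → run G
t=35: L0/L1/L2 = -/-/F → run F
t=36: L0/L1/L2 = -/-/F → run F
t=37: (idle)
t=38: (idle)
t=39: (idle)
t=40: (idle)
t=41: (idle)
t=42: (idle)
t=43: (idle)

running at tick 12 = A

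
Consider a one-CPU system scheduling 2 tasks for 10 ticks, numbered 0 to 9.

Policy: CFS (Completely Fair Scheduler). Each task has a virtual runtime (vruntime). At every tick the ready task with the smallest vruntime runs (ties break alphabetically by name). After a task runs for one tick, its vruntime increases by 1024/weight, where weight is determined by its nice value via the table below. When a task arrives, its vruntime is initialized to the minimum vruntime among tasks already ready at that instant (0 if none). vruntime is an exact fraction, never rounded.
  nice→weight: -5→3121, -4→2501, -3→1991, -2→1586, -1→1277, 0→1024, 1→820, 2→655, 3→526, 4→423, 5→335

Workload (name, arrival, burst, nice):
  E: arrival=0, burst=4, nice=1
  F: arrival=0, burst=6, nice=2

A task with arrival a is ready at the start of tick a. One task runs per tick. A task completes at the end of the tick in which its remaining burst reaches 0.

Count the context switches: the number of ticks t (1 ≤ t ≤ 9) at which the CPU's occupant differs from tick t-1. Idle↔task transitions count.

t=0: vr[E=0 F=0] → run E
t=1: vr[E=256/205 F=0] → run F
t=2: vr[E=256/205 F=1024/655] → run E
t=3: vr[E=512/205 F=1024/655] → run F
t=4: vr[E=512/205 F=2048/655] → run E
t=5: vr[E=768/205 F=2048/655] → run F
t=6: vr[E=768/205 F=3072/655] → run E
t=7: vr[F=3072/655] → run F
t=8: vr[F=4096/655] → run F
t=9: vr[F=1024/131] → run F

context switches = 7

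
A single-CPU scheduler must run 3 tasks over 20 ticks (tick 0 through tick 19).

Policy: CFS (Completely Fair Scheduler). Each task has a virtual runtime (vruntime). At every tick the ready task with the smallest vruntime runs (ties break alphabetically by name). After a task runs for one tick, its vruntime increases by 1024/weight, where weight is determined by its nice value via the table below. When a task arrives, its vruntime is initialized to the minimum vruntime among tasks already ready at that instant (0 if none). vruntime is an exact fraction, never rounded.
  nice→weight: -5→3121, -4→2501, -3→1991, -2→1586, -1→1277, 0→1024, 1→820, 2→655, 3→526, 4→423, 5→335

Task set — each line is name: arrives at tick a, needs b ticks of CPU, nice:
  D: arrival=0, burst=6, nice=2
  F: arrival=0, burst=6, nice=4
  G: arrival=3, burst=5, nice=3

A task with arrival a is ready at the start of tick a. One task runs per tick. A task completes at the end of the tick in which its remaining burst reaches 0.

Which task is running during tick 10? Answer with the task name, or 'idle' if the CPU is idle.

t=0: vr[D=0 F=0] → run D
t=1: vr[D=1024/655 F=0] → run F
t=2: vr[D=1024/655 F=1024/423] → run D
t=3: vr[D=2048/655 F=1024/423 G=1024/423] → run F
t=4: vr[D=2048/655 F=2048/423 G=1024/423] → run G
t=5: vr[D=2048/655 F=2048/423 G=485888/111249] → run D
t=6: vr[D=3072/655 F=2048/423 G=485888/111249] → run G
t=7: vr[D=3072/655 F=2048/423 G=702464/111249] → run D
t=8: vr[D=4096/655 F=2048/423 G=702464/111249] → run F
t=9: vr[D=4096/655 F=1024/141 G=702464/111249] → run D
t=10: vr[D=1024/131 F=1024/141 G=702464/111249] → run G
t=11: vr[D=1024/131 F=1024/141 G=919040/111249] → run F
t=12: vr[D=1024/131 F=4096/423 G=919040/111249] → run D
t=13: vr[F=4096/423 G=919040/111249] → run G
t=14: vr[F=4096/423 G=1135616/111249] → run F
t=15: vr[F=5120/423 G=1135616/111249] → run G
t=16: vr[F=5120/423] → run F
t=17: (idle)
t=18: (idle)
t=19: (idle)

running at tick 10 = G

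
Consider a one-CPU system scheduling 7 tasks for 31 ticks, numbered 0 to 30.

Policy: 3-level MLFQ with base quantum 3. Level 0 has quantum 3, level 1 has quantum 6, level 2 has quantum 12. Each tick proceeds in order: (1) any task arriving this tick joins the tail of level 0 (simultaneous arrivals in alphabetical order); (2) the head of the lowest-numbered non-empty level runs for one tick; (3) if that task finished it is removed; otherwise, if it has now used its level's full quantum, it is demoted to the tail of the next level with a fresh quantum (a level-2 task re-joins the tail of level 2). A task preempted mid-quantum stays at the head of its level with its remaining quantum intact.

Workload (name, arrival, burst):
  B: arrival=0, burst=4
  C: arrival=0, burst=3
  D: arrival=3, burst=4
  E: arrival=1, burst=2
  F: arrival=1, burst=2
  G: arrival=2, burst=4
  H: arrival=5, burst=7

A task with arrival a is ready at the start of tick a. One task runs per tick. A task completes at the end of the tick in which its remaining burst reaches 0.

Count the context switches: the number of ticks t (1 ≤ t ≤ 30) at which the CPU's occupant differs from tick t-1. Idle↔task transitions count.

context switches = 11

t=0: L0/L1/L2 = BC/-/- → run B
t=1: L0/L1/L2 = BCEF/-/- → run B
t=2: L0/L1/L2 = BCEFG/-/- → run B
t=3: L0/L1/L2 = CEFGD/B/- → run C
t=4: L0/L1/L2 = CEFGD/B/- → run C
t=5: L0/L1/L2 = CEFGDH/B/- → run C
t=6: L0/L1/L2 = EFGDH/B/- → run E
t=7: L0/L1/L2 = EFGDH/B/- → run E
t=8: L0/L1/L2 = FGDH/B/- → run F
t=9: L0/L1/L2 = FGDH/B/- → run F
t=10: L0/L1/L2 = GDH/B/- → run G
t=11: L0/L1/L2 = GDH/B/- → run G
t=12: L0/L1/L2 = GDH/B/- → run G
t=13: L0/L1/L2 = DH/BG/- → run D
t=14: L0/L1/L2 = DH/BG/- → run D
t=15: L0/L1/L2 = DH/BG/- → run D
t=16: L0/L1/L2 = H/BGD/- → run H
t=17: L0/L1/L2 = H/BGD/- → run H
t=18: L0/L1/L2 = H/BGD/- → run H
t=19: L0/L1/L2 = -/BGDH/- → run B
t=20: L0/L1/L2 = -/GDH/- → run G
t=21: L0/L1/L2 = -/DH/- → run D
t=22: L0/L1/L2 = -/H/- → run H
t=23: L0/L1/L2 = -/H/- → run H
t=24: L0/L1/L2 = -/H/- → run H
t=25: L0/L1/L2 = -/H/- → run H
t=26: (idle)
t=27: (idle)
t=28: (idle)
t=29: (idle)
t=30: (idle)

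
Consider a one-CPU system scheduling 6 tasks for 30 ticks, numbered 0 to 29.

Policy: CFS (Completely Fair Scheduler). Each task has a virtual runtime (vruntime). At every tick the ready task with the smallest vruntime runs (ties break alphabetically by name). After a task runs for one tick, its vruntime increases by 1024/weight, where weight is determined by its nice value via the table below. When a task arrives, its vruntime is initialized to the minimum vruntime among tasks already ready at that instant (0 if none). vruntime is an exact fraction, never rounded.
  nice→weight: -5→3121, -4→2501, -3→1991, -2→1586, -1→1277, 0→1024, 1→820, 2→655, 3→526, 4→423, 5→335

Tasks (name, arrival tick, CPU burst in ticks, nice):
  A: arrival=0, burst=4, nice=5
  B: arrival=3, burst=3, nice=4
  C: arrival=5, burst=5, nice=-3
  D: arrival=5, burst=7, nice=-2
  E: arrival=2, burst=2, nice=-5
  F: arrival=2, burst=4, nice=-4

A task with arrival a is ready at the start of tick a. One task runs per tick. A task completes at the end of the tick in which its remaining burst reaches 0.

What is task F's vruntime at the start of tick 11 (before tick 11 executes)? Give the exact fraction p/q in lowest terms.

t=0: vr[A=0] → run A
t=1: vr[A=1024/335] → run A
t=2: vr[A=2048/335 E=2048/335 F=2048/335] → run A
t=3: vr[A=3072/335 B=2048/335 E=2048/335 F=2048/335] → run B
t=4: vr[A=3072/335 B=1209344/141705 E=2048/335 F=2048/335] → run E
t=5: vr[A=3072/335 B=1209344/141705 C=2048/335 D=2048/335 E=6734848/1045535 F=2048/335] → run C
t=6: vr[A=3072/335 B=1209344/141705 C=4420608/666985 D=2048/335 E=6734848/1045535 F=2048/335] → run D
t=7: vr[A=3072/335 B=1209344/141705 C=4420608/666985 D=1795584/265655 E=6734848/1045535 F=2048/335] → run F
t=8: vr[A=3072/335 B=1209344/141705 C=4420608/666985 D=1795584/265655 E=6734848/1045535 F=5465088/837835] → run E
t=9: vr[A=3072/335 B=1209344/141705 C=4420608/666985 D=1795584/265655 F=5465088/837835] → run F
t=10: vr[A=3072/335 B=1209344/141705 C=4420608/666985 D=1795584/265655 F=5808128/837835] → run C
t=11: vr[A=3072/335 B=1209344/141705 C=4763648/666985 D=1795584/265655 F=5808128/837835] → run D
t=12: vr[A=3072/335 B=1209344/141705 C=4763648/666985 D=1967104/265655 F=5808128/837835] → run F
t=13: vr[A=3072/335 B=1209344/141705 C=4763648/666985 D=1967104/265655 F=6151168/837835] → run C
t=14: vr[A=3072/335 B=1209344/141705 C=5106688/666985 D=1967104/265655 F=6151168/837835] → run F
t=15: vr[A=3072/335 B=1209344/141705 C=5106688/666985 D=1967104/265655] → run D
t=16: vr[A=3072/335 B=1209344/141705 C=5106688/666985 D=2138624/265655] → run C
t=17: vr[A=3072/335 B=1209344/141705 C=5449728/666985 D=2138624/265655] → run D
t=18: vr[A=3072/335 B=1209344/141705 C=5449728/666985 D=2310144/265655] → run C
t=19: vr[A=3072/335 B=1209344/141705 D=2310144/265655] → run B
t=20: vr[A=3072/335 B=1552384/141705 D=2310144/265655] → run D
t=21: vr[A=3072/335 B=1552384/141705 D=2481664/265655] → run A
t=22: vr[B=1552384/141705 D=2481664/265655] → run D
t=23: vr[B=1552384/141705 D=2653184/265655] → run D
t=24: vr[B=1552384/141705] → run B
t=25: (idle)
t=26: (idle)
t=27: (idle)
t=28: (idle)
t=29: (idle)

vruntime(F, start of tick 11) = 5808128/837835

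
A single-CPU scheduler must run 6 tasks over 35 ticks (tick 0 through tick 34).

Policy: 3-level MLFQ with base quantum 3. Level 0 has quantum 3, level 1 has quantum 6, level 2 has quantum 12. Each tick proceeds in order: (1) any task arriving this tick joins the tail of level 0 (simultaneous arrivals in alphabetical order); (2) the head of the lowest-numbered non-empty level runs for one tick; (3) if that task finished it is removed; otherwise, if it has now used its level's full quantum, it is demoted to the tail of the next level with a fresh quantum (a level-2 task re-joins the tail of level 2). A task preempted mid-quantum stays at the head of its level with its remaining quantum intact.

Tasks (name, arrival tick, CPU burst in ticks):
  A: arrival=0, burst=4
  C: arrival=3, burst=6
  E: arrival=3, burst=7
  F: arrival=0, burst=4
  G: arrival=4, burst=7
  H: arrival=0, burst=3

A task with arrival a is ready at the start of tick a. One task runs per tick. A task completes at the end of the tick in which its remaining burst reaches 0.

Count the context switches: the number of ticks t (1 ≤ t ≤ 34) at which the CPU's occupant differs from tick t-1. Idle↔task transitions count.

context switches = 11

t=0: L0/L1/L2 = AFH/-/- → run A
t=1: L0/L1/L2 = AFH/-/- → run A
t=2: L0/L1/L2 = AFH/-/- → run A
t=3: L0/L1/L2 = FHCE/A/- → run F
t=4: L0/L1/L2 = FHCEG/A/- → run F
t=5: L0/L1/L2 = FHCEG/A/- → run F
t=6: L0/L1/L2 = HCEG/AF/- → run H
t=7: L0/L1/L2 = HCEG/AF/- → run H
t=8: L0/L1/L2 = HCEG/AF/- → run H
t=9: L0/L1/L2 = CEG/AF/- → run C
t=10: L0/L1/L2 = CEG/AF/- → run C
t=11: L0/L1/L2 = CEG/AF/- → run C
t=12: L0/L1/L2 = EG/AFC/- → run E
t=13: L0/L1/L2 = EG/AFC/- → run E
t=14: L0/L1/L2 = EG/AFC/- → run E
t=15: L0/L1/L2 = G/AFCE/- → run G
t=16: L0/L1/L2 = G/AFCE/- → run G
t=17: L0/L1/L2 = G/AFCE/- → run G
t=18: L0/L1/L2 = -/AFCEG/- → run A
t=19: L0/L1/L2 = -/FCEG/- → run F
t=20: L0/L1/L2 = -/CEG/- → run C
t=21: L0/L1/L2 = -/CEG/- → run C
t=22: L0/L1/L2 = -/CEG/- → run C
t=23: L0/L1/L2 = -/EG/- → run E
t=24: L0/L1/L2 = -/EG/- → run E
t=25: L0/L1/L2 = -/EG/- → run E
t=26: L0/L1/L2 = -/EG/- → run E
t=27: L0/L1/L2 = -/G/- → run G
t=28: L0/L1/L2 = -/G/- → run G
t=29: L0/L1/L2 = -/G/- → run G
t=30: L0/L1/L2 = -/G/- → run G
t=31: (idle)
t=32: (idle)
t=33: (idle)
t=34: (idle)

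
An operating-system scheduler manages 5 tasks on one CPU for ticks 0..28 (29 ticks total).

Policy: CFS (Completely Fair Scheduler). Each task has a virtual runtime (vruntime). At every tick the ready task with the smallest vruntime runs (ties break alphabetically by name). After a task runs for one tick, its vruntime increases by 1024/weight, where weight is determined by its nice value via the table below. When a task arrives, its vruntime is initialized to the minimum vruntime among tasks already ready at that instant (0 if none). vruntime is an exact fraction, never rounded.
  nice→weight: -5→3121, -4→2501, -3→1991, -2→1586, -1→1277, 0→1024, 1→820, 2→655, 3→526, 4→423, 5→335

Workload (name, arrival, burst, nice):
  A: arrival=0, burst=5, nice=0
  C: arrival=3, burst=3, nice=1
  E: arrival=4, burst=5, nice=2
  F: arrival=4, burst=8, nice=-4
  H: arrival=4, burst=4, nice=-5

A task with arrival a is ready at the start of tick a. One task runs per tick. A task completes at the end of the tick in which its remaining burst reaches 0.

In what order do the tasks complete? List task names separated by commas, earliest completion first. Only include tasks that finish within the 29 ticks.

completion order = H, A, C, F, E

t=0: vr[A=0] → run A
t=1: vr[A=1] → run A
t=2: vr[A=2] → run A
t=3: vr[A=3 C=3] → run A
t=4: vr[A=4 C=3 E=3 F=3 H=3] → run C
t=5: vr[A=4 C=871/205 E=3 F=3 H=3] → run E
t=6: vr[A=4 C=871/205 E=2989/655 F=3 H=3] → run F
t=7: vr[A=4 C=871/205 E=2989/655 F=8527/2501 H=3] → run H
t=8: vr[A=4 C=871/205 E=2989/655 F=8527/2501 H=10387/3121] → run H
t=9: vr[A=4 C=871/205 E=2989/655 F=8527/2501 H=11411/3121] → run F
t=10: vr[A=4 C=871/205 E=2989/655 F=9551/2501 H=11411/3121] → run H
t=11: vr[A=4 C=871/205 E=2989/655 F=9551/2501 H=12435/3121] → run F
t=12: vr[A=4 C=871/205 E=2989/655 F=10575/2501 H=12435/3121] → run H
t=13: vr[A=4 C=871/205 E=2989/655 F=10575/2501] → run A
t=14: vr[C=871/205 E=2989/655 F=10575/2501] → run F
t=15: vr[C=871/205 E=2989/655 F=11599/2501] → run C
t=16: vr[C=1127/205 E=2989/655 F=11599/2501] → run E
t=17: vr[C=1127/205 E=4013/655 F=11599/2501] → run F
t=18: vr[C=1127/205 E=4013/655 F=12623/2501] → run F
t=19: vr[C=1127/205 E=4013/655 F=13647/2501] → run F
t=20: vr[C=1127/205 E=4013/655 F=14671/2501] → run C
t=21: vr[E=4013/655 F=14671/2501] → run F
t=22: vr[E=4013/655] → run E
t=23: vr[E=5037/655] → run E
t=24: vr[E=6061/655] → run E
t=25: (idle)
t=26: (idle)
t=27: (idle)
t=28: (idle)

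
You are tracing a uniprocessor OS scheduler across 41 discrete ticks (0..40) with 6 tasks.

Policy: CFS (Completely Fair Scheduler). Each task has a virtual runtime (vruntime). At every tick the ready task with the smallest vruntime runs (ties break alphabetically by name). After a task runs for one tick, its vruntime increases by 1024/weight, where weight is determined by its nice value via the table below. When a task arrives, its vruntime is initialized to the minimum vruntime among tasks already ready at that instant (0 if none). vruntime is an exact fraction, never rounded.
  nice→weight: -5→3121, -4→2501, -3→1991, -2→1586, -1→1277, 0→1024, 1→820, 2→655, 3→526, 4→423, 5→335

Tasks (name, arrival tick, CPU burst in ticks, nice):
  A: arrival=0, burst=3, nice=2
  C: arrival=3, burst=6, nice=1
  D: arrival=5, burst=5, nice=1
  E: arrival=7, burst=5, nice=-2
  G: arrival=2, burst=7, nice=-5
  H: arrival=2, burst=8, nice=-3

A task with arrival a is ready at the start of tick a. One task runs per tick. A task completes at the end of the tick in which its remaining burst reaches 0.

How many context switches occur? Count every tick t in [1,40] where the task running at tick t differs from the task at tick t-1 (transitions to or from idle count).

context switches = 30

t=0: vr[A=0] → run A
t=1: vr[A=1024/655] → run A
t=2: vr[A=2048/655 G=2048/655 H=2048/655] → run A
t=3: vr[C=2048/655 G=2048/655 H=2048/655] → run C
t=4: vr[C=117504/26855 G=2048/655 H=2048/655] → run G
t=5: vr[C=117504/26855 D=2048/655 G=7062528/2044255 H=2048/655] → run D
t=6: vr[C=117504/26855 D=117504/26855 G=7062528/2044255 H=2048/655] → run H
t=7: vr[C=117504/26855 D=117504/26855 E=7062528/2044255 G=7062528/2044255 H=4748288/1304105] → run E
t=8: vr[C=117504/26855 D=117504/26855 E=6647243264/1621094215 G=7062528/2044255 H=4748288/1304105] → run G
t=9: vr[C=117504/26855 D=117504/26855 E=6647243264/1621094215 G=7733248/2044255 H=4748288/1304105] → run H
t=10: vr[C=117504/26855 D=117504/26855 E=6647243264/1621094215 G=7733248/2044255 H=5419008/1304105] → run G
t=11: vr[C=117504/26855 D=117504/26855 E=6647243264/1621094215 G=8403968/2044255 H=5419008/1304105] → run E
t=12: vr[C=117504/26855 D=117504/26855 E=7693901824/1621094215 G=8403968/2044255 H=5419008/1304105] → run G
t=13: vr[C=117504/26855 D=117504/26855 E=7693901824/1621094215 G=9074688/2044255 H=5419008/1304105] → run H
t=14: vr[C=117504/26855 D=117504/26855 E=7693901824/1621094215 G=9074688/2044255 H=6089728/1304105] → run C
t=15: vr[C=30208/5371 D=117504/26855 E=7693901824/1621094215 G=9074688/2044255 H=6089728/1304105] → run D
t=16: vr[C=30208/5371 D=30208/5371 E=7693901824/1621094215 G=9074688/2044255 H=6089728/1304105] → run G
t=17: vr[C=30208/5371 D=30208/5371 E=7693901824/1621094215 G=9745408/2044255 H=6089728/1304105] → run H
t=18: vr[C=30208/5371 D=30208/5371 E=7693901824/1621094215 G=9745408/2044255 H=6760448/1304105] → run E
t=19: vr[C=30208/5371 D=30208/5371 E=8740560384/1621094215 G=9745408/2044255 H=6760448/1304105] → run G
t=20: vr[C=30208/5371 D=30208/5371 E=8740560384/1621094215 G=10416128/2044255 H=6760448/1304105] → run G
t=21: vr[C=30208/5371 D=30208/5371 E=8740560384/1621094215 H=6760448/1304105] → run H
t=22: vr[C=30208/5371 D=30208/5371 E=8740560384/1621094215 H=7431168/1304105] → run E
t=23: vr[C=30208/5371 D=30208/5371 E=9787218944/1621094215 H=7431168/1304105] → run C
t=24: vr[C=184576/26855 D=30208/5371 E=9787218944/1621094215 H=7431168/1304105] → run D
t=25: vr[C=184576/26855 D=184576/26855 E=9787218944/1621094215 H=7431168/1304105] → run H
t=26: vr[C=184576/26855 D=184576/26855 E=9787218944/1621094215 H=8101888/1304105] → run E
t=27: vr[C=184576/26855 D=184576/26855 H=8101888/1304105] → run H
t=28: vr[C=184576/26855 D=184576/26855 H=8772608/1304105] → run H
t=29: vr[C=184576/26855 D=184576/26855] → run C
t=30: vr[C=218112/26855 D=184576/26855] → run D
t=31: vr[C=218112/26855 D=218112/26855] → run C
t=32: vr[C=251648/26855 D=218112/26855] → run D
t=33: vr[C=251648/26855] → run C
t=34: (idle)
t=35: (idle)
t=36: (idle)
t=37: (idle)
t=38: (idle)
t=39: (idle)
t=40: (idle)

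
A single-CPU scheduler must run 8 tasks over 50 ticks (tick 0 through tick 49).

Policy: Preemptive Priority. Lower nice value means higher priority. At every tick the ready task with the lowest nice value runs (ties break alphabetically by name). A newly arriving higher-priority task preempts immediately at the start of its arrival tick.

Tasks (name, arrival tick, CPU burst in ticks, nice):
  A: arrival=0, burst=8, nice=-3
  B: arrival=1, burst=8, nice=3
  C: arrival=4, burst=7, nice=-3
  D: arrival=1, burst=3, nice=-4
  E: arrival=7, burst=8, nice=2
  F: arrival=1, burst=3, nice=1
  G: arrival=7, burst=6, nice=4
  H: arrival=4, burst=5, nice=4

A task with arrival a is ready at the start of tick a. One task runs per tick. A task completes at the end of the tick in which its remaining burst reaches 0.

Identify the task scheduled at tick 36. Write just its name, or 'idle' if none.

running at tick 36 = B

t=0: ready={A} → run A
t=1: ready={A,B,D,F} → run D
t=2: ready={A,B,D,F} → run D
t=3: ready={A,B,D,F} → run D
t=4: ready={A,B,C,F,H} → run A
t=5: ready={A,B,C,F,H} → run A
t=6: ready={A,B,C,F,H} → run A
t=7: ready={A,B,C,E,F,G,H} → run A
t=8: ready={A,B,C,E,F,G,H} → run A
t=9: ready={A,B,C,E,F,G,H} → run A
t=10: ready={A,B,C,E,F,G,H} → run A
t=11: ready={B,C,E,F,G,H} → run C
t=12: ready={B,C,E,F,G,H} → run C
t=13: ready={B,C,E,F,G,H} → run C
t=14: ready={B,C,E,F,G,H} → run C
t=15: ready={B,C,E,F,G,H} → run C
t=16: ready={B,C,E,F,G,H} → run C
t=17: ready={B,C,E,F,G,H} → run C
t=18: ready={B,E,F,G,H} → run F
t=19: ready={B,E,F,G,H} → run F
t=20: ready={B,E,F,G,H} → run F
t=21: ready={B,E,G,H} → run E
t=22: ready={B,E,G,H} → run E
t=23: ready={B,E,G,H} → run E
t=24: ready={B,E,G,H} → run E
t=25: ready={B,E,G,H} → run E
t=26: ready={B,E,G,H} → run E
t=27: ready={B,E,G,H} → run E
t=28: ready={B,E,G,H} → run E
t=29: ready={B,G,H} → run B
t=30: ready={B,G,H} → run B
t=31: ready={B,G,H} → run B
t=32: ready={B,G,H} → run B
t=33: ready={B,G,H} → run B
t=34: ready={B,G,H} → run B
t=35: ready={B,G,H} → run B
t=36: ready={B,G,H} → run B
t=37: ready={G,H} → run G
t=38: ready={G,H} → run G
t=39: ready={G,H} → run G
t=40: ready={G,H} → run G
t=41: ready={G,H} → run G
t=42: ready={G,H} → run G
t=43: ready={H} → run H
t=44: ready={H} → run H
t=45: ready={H} → run H
t=46: ready={H} → run H
t=47: ready={H} → run H
t=48: (idle)
t=49: (idle)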